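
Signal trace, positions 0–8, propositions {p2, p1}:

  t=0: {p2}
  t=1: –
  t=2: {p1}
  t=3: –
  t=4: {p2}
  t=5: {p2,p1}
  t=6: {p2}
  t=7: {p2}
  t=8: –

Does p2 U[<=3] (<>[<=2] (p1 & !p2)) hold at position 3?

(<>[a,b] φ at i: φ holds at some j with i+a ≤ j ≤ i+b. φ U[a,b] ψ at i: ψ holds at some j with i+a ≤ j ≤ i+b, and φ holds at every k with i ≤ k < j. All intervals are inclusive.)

Need some j in [3,6] with <>[<=2] (p1 & !p2), and p2 at every k in [3,j-1].
  j=3: <>[<=2] (p1 & !p2) — fails (none in [3,5]).
  j=4: <>[<=2] (p1 & !p2) — fails (none in [4,6]).
  j=5: <>[<=2] (p1 & !p2) — fails (none in [5,7]).
  j=6: <>[<=2] (p1 & !p2) — fails (none in [6,8]).
No j in the window works → until fails.

Does not hold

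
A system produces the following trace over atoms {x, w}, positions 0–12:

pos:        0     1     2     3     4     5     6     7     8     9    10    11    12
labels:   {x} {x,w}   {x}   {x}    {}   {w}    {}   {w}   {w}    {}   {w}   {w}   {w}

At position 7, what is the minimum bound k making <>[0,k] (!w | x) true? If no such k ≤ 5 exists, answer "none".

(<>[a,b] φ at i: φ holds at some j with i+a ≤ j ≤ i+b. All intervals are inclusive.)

2

Scan j = 7,8,… for (!w | x):
  j=7: fails
  j=8: fails
  j=9: holds
First hit at j=9, so smallest k = 9-7 = 2.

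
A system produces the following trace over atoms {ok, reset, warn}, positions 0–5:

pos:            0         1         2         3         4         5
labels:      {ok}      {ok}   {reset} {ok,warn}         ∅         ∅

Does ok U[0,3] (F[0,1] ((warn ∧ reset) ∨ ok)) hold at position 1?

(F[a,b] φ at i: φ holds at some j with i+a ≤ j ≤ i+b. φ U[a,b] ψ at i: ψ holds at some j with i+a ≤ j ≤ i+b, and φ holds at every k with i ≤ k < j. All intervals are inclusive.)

Need some j in [1,4] with F[0,1] ((warn ∧ reset) ∨ ok), and ok at every k in [1,j-1].
  j=1: F[0,1] ((warn ∧ reset) ∨ ok) holds; no prefix to check → satisfied.

Yes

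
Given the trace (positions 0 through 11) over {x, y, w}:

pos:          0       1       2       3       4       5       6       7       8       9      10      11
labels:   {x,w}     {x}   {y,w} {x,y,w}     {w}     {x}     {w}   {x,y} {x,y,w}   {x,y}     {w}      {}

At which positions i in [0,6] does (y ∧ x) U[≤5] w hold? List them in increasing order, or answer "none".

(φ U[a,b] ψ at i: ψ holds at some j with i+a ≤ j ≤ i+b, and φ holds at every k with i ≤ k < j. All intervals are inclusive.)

Evaluate at each i in [0,6]:
  i=0: ✓ (rhs at j=0)
  i=1: ✗ (lhs fails at k=1 before rhs at j=2)
  i=2: ✓ (rhs at j=2)
  i=3: ✓ (rhs at j=3)
  i=4: ✓ (rhs at j=4)
  i=5: ✗ (lhs fails at k=5 before rhs at j=6)
  i=6: ✓ (rhs at j=6)

0, 2, 3, 4, 6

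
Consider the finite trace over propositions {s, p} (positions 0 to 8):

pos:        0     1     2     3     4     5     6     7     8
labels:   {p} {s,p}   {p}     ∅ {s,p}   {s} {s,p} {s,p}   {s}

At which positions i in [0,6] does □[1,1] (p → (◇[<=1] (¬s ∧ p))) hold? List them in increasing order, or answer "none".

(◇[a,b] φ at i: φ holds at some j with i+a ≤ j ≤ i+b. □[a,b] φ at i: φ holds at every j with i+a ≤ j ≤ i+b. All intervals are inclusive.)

Evaluate at each i in [0,6]:
  i=0: ✓ (all of [1,1])
  i=1: ✓ (all of [2,2])
  i=2: ✓ (all of [3,3])
  i=3: ✗ (fails at j=4)
  i=4: ✓ (all of [5,5])
  i=5: ✗ (fails at j=6)
  i=6: ✗ (fails at j=7)

0, 1, 2, 4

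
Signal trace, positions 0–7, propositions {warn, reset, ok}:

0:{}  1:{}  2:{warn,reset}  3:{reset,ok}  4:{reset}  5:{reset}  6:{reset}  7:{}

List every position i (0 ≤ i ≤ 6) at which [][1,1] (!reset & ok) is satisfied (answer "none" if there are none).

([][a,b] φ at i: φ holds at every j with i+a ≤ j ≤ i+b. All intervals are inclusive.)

none

Evaluate at each i in [0,6]:
  i=0: ✗ (fails at j=1)
  i=1: ✗ (fails at j=2)
  i=2: ✗ (fails at j=3)
  i=3: ✗ (fails at j=4)
  i=4: ✗ (fails at j=5)
  i=5: ✗ (fails at j=6)
  i=6: ✗ (fails at j=7)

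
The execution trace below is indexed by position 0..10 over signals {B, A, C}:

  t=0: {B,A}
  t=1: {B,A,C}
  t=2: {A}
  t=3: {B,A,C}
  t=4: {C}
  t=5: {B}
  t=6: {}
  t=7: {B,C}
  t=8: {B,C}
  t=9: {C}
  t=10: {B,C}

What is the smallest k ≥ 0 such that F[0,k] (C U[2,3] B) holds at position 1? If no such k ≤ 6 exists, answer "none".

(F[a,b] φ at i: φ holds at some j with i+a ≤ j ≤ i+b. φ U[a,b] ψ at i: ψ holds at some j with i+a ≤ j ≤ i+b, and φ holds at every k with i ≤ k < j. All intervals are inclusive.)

2

Scan j = 1,2,… for (C U[2,3] B):
  j=1: fails
  j=2: fails
  j=3: holds
First hit at j=3, so smallest k = 3-1 = 2.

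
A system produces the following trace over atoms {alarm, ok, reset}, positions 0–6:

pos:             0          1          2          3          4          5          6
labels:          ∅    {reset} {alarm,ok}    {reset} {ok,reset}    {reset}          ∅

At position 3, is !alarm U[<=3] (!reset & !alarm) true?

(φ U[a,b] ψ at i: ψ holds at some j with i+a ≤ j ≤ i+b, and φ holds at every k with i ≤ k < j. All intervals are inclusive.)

Need some j in [3,6] with (!reset & !alarm), and !alarm at every k in [3,j-1].
  j=3: (!reset & !alarm) false.
  j=4: (!reset & !alarm) false.
  j=5: (!reset & !alarm) false.
  j=6: (!reset & !alarm) holds; !alarm holds at every k in [3,5] → satisfied.

Yes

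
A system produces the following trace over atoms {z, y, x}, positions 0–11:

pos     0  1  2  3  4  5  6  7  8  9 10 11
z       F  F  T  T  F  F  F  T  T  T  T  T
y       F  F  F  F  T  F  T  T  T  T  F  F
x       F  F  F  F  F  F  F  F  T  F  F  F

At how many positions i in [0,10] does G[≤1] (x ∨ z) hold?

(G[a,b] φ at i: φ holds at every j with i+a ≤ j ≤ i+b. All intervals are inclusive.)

5

Evaluate at each i in [0,10]:
  i=0: ✗ (fails at j=0)
  i=1: ✗ (fails at j=1)
  i=2: ✓ (all of [2,3])
  i=3: ✗ (fails at j=4)
  i=4: ✗ (fails at j=4)
  i=5: ✗ (fails at j=5)
  i=6: ✗ (fails at j=6)
  i=7: ✓ (all of [7,8])
  i=8: ✓ (all of [8,9])
  i=9: ✓ (all of [9,10])
  i=10: ✓ (all of [10,11])
Positions where it holds: {2, 7, 8, 9, 10} → 5.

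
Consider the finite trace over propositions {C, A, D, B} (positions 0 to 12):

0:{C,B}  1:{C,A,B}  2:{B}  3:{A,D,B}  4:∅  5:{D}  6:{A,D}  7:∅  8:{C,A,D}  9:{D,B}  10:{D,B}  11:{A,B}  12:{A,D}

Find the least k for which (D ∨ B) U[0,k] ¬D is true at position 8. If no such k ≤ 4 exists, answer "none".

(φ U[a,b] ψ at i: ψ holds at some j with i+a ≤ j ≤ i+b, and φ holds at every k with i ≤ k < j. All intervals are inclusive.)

Need earliest j ≥ 8 with ¬D, and (D ∨ B) at every k in [8,j-1].
  j=8: rhs fails.
  j=9: rhs fails.
  j=10: rhs fails.
  j=11: rhs holds; lhs holds on [8,10]. k = 3.

3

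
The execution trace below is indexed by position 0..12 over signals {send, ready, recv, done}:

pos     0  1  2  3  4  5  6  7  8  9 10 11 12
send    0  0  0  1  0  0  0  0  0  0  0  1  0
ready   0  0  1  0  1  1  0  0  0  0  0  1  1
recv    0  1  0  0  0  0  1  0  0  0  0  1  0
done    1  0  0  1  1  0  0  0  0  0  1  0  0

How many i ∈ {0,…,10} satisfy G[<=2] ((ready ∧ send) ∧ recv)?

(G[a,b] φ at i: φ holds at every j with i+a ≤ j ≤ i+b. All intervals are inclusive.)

Evaluate at each i in [0,10]:
  i=0: ✗ (fails at j=0)
  i=1: ✗ (fails at j=1)
  i=2: ✗ (fails at j=2)
  i=3: ✗ (fails at j=3)
  i=4: ✗ (fails at j=4)
  i=5: ✗ (fails at j=5)
  i=6: ✗ (fails at j=6)
  i=7: ✗ (fails at j=7)
  i=8: ✗ (fails at j=8)
  i=9: ✗ (fails at j=9)
  i=10: ✗ (fails at j=10)
Positions where it holds: {} → 0.

0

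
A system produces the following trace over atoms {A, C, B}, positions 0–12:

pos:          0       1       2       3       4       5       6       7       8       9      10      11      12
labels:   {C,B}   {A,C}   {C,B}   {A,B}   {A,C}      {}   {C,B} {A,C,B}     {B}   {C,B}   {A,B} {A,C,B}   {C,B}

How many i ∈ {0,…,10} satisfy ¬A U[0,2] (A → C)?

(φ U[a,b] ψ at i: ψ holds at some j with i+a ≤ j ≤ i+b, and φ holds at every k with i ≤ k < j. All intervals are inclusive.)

Evaluate at each i in [0,10]:
  i=0: ✓ (rhs at j=0)
  i=1: ✓ (rhs at j=1)
  i=2: ✓ (rhs at j=2)
  i=3: ✗ (lhs fails at k=3 before rhs at j=4)
  i=4: ✓ (rhs at j=4)
  i=5: ✓ (rhs at j=5)
  i=6: ✓ (rhs at j=6)
  i=7: ✓ (rhs at j=7)
  i=8: ✓ (rhs at j=8)
  i=9: ✓ (rhs at j=9)
  i=10: ✗ (lhs fails at k=10 before rhs at j=11)
Positions where it holds: {0, 1, 2, 4, 5, 6, 7, 8, 9} → 9.

9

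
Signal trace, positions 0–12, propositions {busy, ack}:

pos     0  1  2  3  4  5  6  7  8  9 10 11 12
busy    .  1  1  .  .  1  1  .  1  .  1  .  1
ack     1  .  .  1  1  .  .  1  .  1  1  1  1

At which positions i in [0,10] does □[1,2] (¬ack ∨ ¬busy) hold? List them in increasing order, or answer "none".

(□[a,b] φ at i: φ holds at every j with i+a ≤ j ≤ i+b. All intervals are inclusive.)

Evaluate at each i in [0,10]:
  i=0: ✓ (all of [1,2])
  i=1: ✓ (all of [2,3])
  i=2: ✓ (all of [3,4])
  i=3: ✓ (all of [4,5])
  i=4: ✓ (all of [5,6])
  i=5: ✓ (all of [6,7])
  i=6: ✓ (all of [7,8])
  i=7: ✓ (all of [8,9])
  i=8: ✗ (fails at j=10)
  i=9: ✗ (fails at j=10)
  i=10: ✗ (fails at j=12)

0, 1, 2, 3, 4, 5, 6, 7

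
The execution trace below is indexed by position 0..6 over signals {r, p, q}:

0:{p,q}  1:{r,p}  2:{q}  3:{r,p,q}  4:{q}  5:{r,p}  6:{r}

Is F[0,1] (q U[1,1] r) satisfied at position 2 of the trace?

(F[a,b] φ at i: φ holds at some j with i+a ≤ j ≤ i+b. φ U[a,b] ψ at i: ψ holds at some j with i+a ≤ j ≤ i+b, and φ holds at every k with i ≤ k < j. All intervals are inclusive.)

True

Check (q U[1,1] r) at each j in [2,3]:
  j=2: holds
  j=3: fails
Found at j=2 → formula holds.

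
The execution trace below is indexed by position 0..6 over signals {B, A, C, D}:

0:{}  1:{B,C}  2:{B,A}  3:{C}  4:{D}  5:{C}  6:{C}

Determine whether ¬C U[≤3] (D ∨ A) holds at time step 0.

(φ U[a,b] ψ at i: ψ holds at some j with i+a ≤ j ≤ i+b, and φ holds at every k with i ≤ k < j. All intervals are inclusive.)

Need some j in [0,3] with (D ∨ A), and ¬C at every k in [0,j-1].
  j=0: (D ∨ A) false.
  j=1: (D ∨ A) false.
  j=2: (D ∨ A) holds, but ¬C fails at k=1 → not this j.
  j=3: (D ∨ A) false.
No j in the window works → until fails.

False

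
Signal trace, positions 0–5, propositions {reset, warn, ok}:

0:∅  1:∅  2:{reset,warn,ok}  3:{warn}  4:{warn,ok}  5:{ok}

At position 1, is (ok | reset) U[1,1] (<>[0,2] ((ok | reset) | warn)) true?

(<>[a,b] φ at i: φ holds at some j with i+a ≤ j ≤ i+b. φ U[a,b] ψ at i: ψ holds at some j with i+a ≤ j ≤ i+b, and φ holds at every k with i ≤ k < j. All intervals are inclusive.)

Need some j in [2,2] with <>[0,2] ((ok | reset) | warn), and (ok | reset) at every k in [1,j-1].
  j=2: <>[0,2] ((ok | reset) | warn) holds, but (ok | reset) fails at k=1 → not this j.
No j in the window works → until fails.

Does not hold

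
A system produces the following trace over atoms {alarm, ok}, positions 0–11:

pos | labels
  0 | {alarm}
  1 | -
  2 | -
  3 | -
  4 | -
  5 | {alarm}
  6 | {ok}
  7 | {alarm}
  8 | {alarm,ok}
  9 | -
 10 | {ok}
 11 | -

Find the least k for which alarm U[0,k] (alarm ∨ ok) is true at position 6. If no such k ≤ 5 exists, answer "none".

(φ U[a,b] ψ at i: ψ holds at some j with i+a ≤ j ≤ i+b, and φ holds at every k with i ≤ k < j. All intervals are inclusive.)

0

Need earliest j ≥ 6 with (alarm ∨ ok), and alarm at every k in [6,j-1].
  j=6: rhs holds (empty prefix). k = 0.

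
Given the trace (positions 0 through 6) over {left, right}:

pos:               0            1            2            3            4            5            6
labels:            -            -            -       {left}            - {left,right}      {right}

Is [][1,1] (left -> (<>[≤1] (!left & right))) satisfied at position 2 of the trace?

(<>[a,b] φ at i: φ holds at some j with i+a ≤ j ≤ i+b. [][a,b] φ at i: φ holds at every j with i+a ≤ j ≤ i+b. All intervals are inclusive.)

Check (left -> (<>[≤1] (!left & right))) at every j in [3,3]:
  j=3: antecedent true; consequent fails (none in [3,4]) → ✗
Fails at j=3 → formula fails.

No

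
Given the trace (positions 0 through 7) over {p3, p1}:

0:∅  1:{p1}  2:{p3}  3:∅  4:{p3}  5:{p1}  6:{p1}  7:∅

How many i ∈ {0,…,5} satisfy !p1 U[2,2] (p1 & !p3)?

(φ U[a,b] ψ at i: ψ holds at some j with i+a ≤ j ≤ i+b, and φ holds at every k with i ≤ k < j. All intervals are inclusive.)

Evaluate at each i in [0,5]:
  i=0: ✗ (no rhs in [2,2])
  i=1: ✗ (no rhs in [3,3])
  i=2: ✗ (no rhs in [4,4])
  i=3: ✓ (rhs at j=5; lhs holds on [3,4])
  i=4: ✗ (lhs fails at k=5 before rhs at j=6)
  i=5: ✗ (no rhs in [7,7])
Positions where it holds: {3} → 1.

1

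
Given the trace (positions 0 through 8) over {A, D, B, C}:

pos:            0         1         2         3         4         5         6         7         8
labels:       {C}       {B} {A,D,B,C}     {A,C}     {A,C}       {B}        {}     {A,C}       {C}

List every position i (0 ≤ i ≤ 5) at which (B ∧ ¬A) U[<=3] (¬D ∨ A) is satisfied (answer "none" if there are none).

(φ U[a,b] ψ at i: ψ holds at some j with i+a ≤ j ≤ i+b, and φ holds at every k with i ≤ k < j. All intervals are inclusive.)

Evaluate at each i in [0,5]:
  i=0: ✓ (rhs at j=0)
  i=1: ✓ (rhs at j=1)
  i=2: ✓ (rhs at j=2)
  i=3: ✓ (rhs at j=3)
  i=4: ✓ (rhs at j=4)
  i=5: ✓ (rhs at j=5)

0, 1, 2, 3, 4, 5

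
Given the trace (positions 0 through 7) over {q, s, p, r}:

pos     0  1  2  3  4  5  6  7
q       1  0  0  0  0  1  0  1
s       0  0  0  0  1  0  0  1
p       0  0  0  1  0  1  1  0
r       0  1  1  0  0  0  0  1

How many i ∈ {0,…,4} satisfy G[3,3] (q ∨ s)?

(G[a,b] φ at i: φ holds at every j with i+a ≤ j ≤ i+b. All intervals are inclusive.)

Evaluate at each i in [0,4]:
  i=0: ✗ (fails at j=3)
  i=1: ✓ (all of [4,4])
  i=2: ✓ (all of [5,5])
  i=3: ✗ (fails at j=6)
  i=4: ✓ (all of [7,7])
Positions where it holds: {1, 2, 4} → 3.

3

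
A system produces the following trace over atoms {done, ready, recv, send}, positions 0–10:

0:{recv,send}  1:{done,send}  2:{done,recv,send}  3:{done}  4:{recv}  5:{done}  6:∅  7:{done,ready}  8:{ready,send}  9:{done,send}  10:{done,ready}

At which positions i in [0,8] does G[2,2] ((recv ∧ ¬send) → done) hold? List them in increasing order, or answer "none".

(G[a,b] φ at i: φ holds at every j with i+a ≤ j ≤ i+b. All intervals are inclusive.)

0, 1, 3, 4, 5, 6, 7, 8

Evaluate at each i in [0,8]:
  i=0: ✓ (all of [2,2])
  i=1: ✓ (all of [3,3])
  i=2: ✗ (fails at j=4)
  i=3: ✓ (all of [5,5])
  i=4: ✓ (all of [6,6])
  i=5: ✓ (all of [7,7])
  i=6: ✓ (all of [8,8])
  i=7: ✓ (all of [9,9])
  i=8: ✓ (all of [10,10])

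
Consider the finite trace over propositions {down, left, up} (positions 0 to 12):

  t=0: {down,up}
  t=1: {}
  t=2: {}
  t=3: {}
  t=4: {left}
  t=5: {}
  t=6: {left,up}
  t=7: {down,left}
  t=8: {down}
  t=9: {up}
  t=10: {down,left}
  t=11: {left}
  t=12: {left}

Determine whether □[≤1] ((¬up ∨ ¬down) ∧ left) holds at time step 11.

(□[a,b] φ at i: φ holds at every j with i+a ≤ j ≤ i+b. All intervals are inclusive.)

Check ((¬up ∨ ¬down) ∧ left) at every j in [11,12]:
  j=11: true
  j=12: true
All positions satisfy it → formula holds.

True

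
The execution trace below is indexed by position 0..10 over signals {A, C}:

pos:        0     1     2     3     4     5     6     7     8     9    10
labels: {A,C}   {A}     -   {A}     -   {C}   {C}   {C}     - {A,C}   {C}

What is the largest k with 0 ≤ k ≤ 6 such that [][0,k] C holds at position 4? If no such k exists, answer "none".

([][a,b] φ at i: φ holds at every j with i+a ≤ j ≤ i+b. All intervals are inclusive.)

C must hold from j=4 onward; find where it first fails.
  j=4: fails → no k works.

none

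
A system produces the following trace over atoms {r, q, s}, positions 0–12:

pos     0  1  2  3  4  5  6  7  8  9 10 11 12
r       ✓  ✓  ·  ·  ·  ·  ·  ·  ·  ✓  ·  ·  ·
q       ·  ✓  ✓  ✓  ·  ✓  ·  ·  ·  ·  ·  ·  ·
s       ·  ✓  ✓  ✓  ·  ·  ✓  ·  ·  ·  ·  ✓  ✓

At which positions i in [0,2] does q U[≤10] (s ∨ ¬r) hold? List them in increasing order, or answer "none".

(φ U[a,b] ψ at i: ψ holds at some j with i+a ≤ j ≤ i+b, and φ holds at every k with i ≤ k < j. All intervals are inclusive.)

1, 2

Evaluate at each i in [0,2]:
  i=0: ✗ (lhs fails at k=0 before rhs at j=1)
  i=1: ✓ (rhs at j=1)
  i=2: ✓ (rhs at j=2)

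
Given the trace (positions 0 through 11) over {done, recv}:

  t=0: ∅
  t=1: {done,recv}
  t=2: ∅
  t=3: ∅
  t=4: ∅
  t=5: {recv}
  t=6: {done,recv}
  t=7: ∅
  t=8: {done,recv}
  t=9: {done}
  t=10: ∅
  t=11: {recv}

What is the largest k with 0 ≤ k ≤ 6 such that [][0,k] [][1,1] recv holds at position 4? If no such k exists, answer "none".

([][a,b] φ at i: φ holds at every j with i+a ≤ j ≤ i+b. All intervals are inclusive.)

1

[][1,1] recv must hold from j=4 onward; find where it first fails.
  j=4: holds
  j=5: holds
  j=6: fails
Holds on [4,5], so largest k = 1.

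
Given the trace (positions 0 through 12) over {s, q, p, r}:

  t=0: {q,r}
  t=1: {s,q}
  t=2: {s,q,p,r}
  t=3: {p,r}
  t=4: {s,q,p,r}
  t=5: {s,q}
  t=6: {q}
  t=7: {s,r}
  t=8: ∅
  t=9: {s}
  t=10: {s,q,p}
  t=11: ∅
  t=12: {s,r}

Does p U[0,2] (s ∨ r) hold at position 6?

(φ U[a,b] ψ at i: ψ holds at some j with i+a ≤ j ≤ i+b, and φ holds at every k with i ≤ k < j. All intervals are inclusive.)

False

Need some j in [6,8] with (s ∨ r), and p at every k in [6,j-1].
  j=6: (s ∨ r) false.
  j=7: (s ∨ r) holds, but p fails at k=6 → not this j.
  j=8: (s ∨ r) false.
No j in the window works → until fails.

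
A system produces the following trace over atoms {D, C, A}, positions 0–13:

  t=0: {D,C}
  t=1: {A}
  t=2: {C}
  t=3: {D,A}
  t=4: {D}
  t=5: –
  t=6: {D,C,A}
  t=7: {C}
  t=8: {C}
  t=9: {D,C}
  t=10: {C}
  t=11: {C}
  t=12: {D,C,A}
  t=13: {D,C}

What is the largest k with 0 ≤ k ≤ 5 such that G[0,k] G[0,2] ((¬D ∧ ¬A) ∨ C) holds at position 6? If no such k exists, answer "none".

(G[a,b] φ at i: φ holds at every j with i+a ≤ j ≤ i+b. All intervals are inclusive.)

5

G[0,2] ((¬D ∧ ¬A) ∨ C) must hold from j=6 onward; find where it first fails.
  j=6: holds
  j=7: holds
  j=8: holds
  j=9: holds
  j=10: holds
  j=11: holds
Holds through j=11; largest k = 5.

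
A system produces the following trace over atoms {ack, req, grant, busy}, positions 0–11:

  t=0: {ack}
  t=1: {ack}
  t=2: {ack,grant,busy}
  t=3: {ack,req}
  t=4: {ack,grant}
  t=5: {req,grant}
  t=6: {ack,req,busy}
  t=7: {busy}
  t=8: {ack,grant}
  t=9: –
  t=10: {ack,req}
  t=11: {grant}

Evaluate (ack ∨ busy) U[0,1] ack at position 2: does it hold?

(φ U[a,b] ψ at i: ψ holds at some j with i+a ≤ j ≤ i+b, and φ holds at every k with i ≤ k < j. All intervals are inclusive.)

True

Need some j in [2,3] with ack, and (ack ∨ busy) at every k in [2,j-1].
  j=2: ack holds; no prefix to check → satisfied.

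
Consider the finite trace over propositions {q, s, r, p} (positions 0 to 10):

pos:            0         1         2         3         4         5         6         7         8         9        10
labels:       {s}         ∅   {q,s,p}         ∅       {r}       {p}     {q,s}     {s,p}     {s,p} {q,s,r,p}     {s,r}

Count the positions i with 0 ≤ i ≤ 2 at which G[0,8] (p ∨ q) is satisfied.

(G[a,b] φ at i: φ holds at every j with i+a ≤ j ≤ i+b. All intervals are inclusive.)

Evaluate at each i in [0,2]:
  i=0: ✗ (fails at j=0)
  i=1: ✗ (fails at j=1)
  i=2: ✗ (fails at j=3)
Positions where it holds: {} → 0.

0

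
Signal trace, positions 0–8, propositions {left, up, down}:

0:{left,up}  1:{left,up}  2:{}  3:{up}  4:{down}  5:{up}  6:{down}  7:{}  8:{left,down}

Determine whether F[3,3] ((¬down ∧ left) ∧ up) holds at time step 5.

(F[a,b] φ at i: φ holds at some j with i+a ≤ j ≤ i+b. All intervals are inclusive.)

Check ((¬down ∧ left) ∧ up) at each j in [8,8]:
  j=8: false
No position in the window satisfies it → formula fails.

False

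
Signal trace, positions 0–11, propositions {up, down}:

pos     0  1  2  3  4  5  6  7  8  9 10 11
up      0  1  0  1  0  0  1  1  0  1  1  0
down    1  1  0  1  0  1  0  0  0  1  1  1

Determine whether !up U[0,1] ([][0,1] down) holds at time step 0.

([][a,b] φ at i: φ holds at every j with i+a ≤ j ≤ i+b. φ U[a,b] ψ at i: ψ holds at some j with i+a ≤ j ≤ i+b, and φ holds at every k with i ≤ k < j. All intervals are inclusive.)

Yes

Need some j in [0,1] with [][0,1] down, and !up at every k in [0,j-1].
  j=0: [][0,1] down holds; no prefix to check → satisfied.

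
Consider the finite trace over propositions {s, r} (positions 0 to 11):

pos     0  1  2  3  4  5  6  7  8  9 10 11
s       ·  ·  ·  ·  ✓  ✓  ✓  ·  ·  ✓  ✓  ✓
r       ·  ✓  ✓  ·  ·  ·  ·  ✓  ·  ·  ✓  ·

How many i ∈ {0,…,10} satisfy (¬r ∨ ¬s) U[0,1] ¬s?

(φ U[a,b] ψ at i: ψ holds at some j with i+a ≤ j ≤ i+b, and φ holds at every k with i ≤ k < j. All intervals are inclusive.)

7

Evaluate at each i in [0,10]:
  i=0: ✓ (rhs at j=0)
  i=1: ✓ (rhs at j=1)
  i=2: ✓ (rhs at j=2)
  i=3: ✓ (rhs at j=3)
  i=4: ✗ (no rhs in [4,5])
  i=5: ✗ (no rhs in [5,6])
  i=6: ✓ (rhs at j=7; lhs holds on [6,6])
  i=7: ✓ (rhs at j=7)
  i=8: ✓ (rhs at j=8)
  i=9: ✗ (no rhs in [9,10])
  i=10: ✗ (no rhs in [10,11])
Positions where it holds: {0, 1, 2, 3, 6, 7, 8} → 7.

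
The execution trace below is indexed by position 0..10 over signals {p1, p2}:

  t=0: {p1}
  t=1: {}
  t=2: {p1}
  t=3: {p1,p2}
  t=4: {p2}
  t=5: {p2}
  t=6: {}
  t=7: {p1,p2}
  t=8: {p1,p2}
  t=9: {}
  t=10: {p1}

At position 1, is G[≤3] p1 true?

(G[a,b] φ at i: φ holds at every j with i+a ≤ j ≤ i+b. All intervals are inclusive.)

Check p1 at every j in [1,4]:
  j=1: false
  j=2: true
  j=3: true
  j=4: false
Fails at j=1 → formula fails.

No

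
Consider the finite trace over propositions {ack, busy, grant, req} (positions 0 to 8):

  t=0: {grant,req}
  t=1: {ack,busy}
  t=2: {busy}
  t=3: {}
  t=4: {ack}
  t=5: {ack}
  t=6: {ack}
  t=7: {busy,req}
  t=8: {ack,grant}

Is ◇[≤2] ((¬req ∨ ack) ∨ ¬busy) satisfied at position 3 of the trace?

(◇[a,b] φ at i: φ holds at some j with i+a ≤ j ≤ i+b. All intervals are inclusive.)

Yes

Check ((¬req ∨ ack) ∨ ¬busy) at each j in [3,5]:
  j=3: true
  j=4: true
  j=5: true
Found at j=3 → formula holds.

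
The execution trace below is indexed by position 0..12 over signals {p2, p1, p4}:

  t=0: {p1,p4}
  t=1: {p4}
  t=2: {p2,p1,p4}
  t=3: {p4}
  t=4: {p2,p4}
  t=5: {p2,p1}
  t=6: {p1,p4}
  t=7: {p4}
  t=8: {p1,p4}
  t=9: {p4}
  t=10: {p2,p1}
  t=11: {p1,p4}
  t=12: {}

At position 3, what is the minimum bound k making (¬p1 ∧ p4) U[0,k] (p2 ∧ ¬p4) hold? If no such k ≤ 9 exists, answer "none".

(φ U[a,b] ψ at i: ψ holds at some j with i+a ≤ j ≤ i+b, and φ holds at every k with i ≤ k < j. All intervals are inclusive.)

Need earliest j ≥ 3 with (p2 ∧ ¬p4), and (¬p1 ∧ p4) at every k in [3,j-1].
  j=3: rhs fails.
  j=4: rhs fails.
  j=5: rhs holds; lhs holds on [3,4]. k = 2.

2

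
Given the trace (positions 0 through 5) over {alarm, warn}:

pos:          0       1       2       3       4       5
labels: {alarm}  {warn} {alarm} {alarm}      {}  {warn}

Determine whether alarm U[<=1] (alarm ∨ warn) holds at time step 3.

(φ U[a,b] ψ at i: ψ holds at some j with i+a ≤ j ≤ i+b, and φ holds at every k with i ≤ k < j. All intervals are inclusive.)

Yes

Need some j in [3,4] with (alarm ∨ warn), and alarm at every k in [3,j-1].
  j=3: (alarm ∨ warn) holds; no prefix to check → satisfied.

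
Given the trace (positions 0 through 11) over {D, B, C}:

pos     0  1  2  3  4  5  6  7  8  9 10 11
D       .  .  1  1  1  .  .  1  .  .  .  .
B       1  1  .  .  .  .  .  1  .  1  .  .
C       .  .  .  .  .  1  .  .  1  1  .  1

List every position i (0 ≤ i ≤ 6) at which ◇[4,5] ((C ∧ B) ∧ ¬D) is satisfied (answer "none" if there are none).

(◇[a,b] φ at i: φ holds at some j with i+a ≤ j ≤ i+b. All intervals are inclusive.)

4, 5

Evaluate at each i in [0,6]:
  i=0: ✗ (none in [4,5])
  i=1: ✗ (none in [5,6])
  i=2: ✗ (none in [6,7])
  i=3: ✗ (none in [7,8])
  i=4: ✓ (witness j=9)
  i=5: ✓ (witness j=9)
  i=6: ✗ (none in [10,11])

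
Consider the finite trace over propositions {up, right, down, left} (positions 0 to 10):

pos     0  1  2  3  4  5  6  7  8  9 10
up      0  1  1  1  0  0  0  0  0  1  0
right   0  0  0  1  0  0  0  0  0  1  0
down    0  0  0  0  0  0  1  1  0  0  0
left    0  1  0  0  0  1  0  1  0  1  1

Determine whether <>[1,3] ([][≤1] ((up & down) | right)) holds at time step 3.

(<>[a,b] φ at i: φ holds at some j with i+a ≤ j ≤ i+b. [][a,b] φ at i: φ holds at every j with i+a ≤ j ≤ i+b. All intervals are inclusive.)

Does not hold

Check [][≤1] ((up & down) | right) at each j in [4,6]:
  j=4: fails at 4
  j=5: fails at 5
  j=6: fails at 6
No position in the window satisfies it → formula fails.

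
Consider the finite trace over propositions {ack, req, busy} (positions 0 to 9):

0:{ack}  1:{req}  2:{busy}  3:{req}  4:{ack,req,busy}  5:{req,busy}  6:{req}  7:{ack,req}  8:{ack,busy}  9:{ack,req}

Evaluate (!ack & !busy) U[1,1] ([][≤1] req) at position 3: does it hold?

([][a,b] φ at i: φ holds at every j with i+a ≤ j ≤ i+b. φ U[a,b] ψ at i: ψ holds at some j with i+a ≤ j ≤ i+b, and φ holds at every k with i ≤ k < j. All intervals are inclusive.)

Need some j in [4,4] with [][≤1] req, and (!ack & !busy) at every k in [3,j-1].
  j=4: [][≤1] req holds; (!ack & !busy) holds at every k in [3,3] → satisfied.

True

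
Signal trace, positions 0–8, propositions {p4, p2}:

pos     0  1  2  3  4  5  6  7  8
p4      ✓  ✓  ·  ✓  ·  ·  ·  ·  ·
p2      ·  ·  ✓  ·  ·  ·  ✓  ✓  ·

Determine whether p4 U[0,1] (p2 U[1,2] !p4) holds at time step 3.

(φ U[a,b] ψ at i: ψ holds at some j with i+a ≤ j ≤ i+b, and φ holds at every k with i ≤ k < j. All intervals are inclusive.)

Does not hold

Need some j in [3,4] with (p2 U[1,2] !p4), and p4 at every k in [3,j-1].
  j=3: (p2 U[1,2] !p4) — fails.
  j=4: (p2 U[1,2] !p4) — fails.
No j in the window works → until fails.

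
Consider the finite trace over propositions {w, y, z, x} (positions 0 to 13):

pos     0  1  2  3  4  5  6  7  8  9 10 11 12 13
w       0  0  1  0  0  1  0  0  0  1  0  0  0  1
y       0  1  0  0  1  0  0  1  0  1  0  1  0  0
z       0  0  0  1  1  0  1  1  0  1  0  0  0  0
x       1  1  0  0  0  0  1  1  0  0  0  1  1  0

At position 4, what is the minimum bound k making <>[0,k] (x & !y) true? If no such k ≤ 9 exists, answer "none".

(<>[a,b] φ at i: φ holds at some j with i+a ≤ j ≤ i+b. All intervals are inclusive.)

2

Scan j = 4,5,… for (x & !y):
  j=4: fails
  j=5: fails
  j=6: holds
First hit at j=6, so smallest k = 6-4 = 2.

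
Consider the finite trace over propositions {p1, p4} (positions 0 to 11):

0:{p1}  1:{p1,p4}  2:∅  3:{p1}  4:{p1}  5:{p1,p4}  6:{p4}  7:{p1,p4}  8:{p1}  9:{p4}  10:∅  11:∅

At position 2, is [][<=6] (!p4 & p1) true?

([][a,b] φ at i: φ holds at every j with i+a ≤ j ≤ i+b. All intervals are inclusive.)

Check (!p4 & p1) at every j in [2,8]:
  j=2: false
  j=3: true
  j=4: true
  j=5: false
  j=6: false
  j=7: false
  j=8: true
Fails at j=2 → formula fails.

False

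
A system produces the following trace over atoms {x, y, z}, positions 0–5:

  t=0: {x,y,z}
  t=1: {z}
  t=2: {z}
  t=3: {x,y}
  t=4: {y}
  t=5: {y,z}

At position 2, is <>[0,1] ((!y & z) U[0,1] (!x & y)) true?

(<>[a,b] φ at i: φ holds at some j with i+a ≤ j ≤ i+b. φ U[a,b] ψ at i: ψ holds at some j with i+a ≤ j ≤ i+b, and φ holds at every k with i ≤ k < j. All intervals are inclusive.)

Check ((!y & z) U[0,1] (!x & y)) at each j in [2,3]:
  j=2: fails
  j=3: fails
No position in the window satisfies it → formula fails.

False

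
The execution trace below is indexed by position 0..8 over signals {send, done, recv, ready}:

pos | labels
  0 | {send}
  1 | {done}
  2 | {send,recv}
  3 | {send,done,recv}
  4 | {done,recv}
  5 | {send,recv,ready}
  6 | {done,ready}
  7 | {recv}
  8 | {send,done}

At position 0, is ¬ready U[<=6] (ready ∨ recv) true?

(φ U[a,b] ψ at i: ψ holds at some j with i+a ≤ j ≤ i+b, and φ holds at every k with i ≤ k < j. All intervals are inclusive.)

Yes

Need some j in [0,6] with (ready ∨ recv), and ¬ready at every k in [0,j-1].
  j=0: (ready ∨ recv) false.
  j=1: (ready ∨ recv) false.
  j=2: (ready ∨ recv) holds; ¬ready holds at every k in [0,1] → satisfied.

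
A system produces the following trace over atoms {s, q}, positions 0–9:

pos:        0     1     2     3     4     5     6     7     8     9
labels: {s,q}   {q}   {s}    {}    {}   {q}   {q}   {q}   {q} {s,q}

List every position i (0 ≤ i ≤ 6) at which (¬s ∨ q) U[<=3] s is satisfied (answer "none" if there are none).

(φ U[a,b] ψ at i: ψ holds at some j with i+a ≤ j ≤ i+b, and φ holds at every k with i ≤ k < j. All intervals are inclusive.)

0, 1, 2, 6

Evaluate at each i in [0,6]:
  i=0: ✓ (rhs at j=0)
  i=1: ✓ (rhs at j=2; lhs holds on [1,1])
  i=2: ✓ (rhs at j=2)
  i=3: ✗ (no rhs in [3,6])
  i=4: ✗ (no rhs in [4,7])
  i=5: ✗ (no rhs in [5,8])
  i=6: ✓ (rhs at j=9; lhs holds on [6,8])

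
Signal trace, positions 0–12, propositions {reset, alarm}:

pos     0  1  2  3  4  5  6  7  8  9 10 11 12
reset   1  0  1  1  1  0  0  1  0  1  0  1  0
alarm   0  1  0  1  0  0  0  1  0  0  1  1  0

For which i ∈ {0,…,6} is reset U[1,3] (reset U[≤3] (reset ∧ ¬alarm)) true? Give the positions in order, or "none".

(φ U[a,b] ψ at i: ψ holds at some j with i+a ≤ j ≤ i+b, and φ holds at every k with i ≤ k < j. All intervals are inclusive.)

2, 3

Evaluate at each i in [0,6]:
  i=0: ✗ (lhs fails at k=1 before rhs at j=2)
  i=1: ✗ (lhs fails at k=1 before rhs at j=2)
  i=2: ✓ (rhs at j=3; lhs holds on [2,2])
  i=3: ✓ (rhs at j=4; lhs holds on [3,3])
  i=4: ✗ (no rhs in [5,7])
  i=5: ✗ (no rhs in [6,8])
  i=6: ✗ (lhs fails at k=6 before rhs at j=9)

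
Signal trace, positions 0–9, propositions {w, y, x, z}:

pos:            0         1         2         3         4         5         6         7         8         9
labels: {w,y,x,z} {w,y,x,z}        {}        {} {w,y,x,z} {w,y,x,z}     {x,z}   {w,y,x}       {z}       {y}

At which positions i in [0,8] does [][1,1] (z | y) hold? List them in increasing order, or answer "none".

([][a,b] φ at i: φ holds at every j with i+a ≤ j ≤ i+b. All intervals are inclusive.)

Evaluate at each i in [0,8]:
  i=0: ✓ (all of [1,1])
  i=1: ✗ (fails at j=2)
  i=2: ✗ (fails at j=3)
  i=3: ✓ (all of [4,4])
  i=4: ✓ (all of [5,5])
  i=5: ✓ (all of [6,6])
  i=6: ✓ (all of [7,7])
  i=7: ✓ (all of [8,8])
  i=8: ✓ (all of [9,9])

0, 3, 4, 5, 6, 7, 8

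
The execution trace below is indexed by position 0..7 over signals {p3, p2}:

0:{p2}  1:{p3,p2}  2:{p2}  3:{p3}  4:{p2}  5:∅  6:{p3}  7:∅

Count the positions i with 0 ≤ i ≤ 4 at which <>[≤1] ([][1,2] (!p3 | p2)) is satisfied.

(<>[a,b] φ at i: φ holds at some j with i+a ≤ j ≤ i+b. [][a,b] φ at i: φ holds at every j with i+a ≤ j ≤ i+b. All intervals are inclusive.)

Evaluate at each i in [0,4]:
  i=0: ✓ (witness j=0)
  i=1: ✗ (none in [1,2])
  i=2: ✓ (witness j=3)
  i=3: ✓ (witness j=3)
  i=4: ✗ (none in [4,5])
Positions where it holds: {0, 2, 3} → 3.

3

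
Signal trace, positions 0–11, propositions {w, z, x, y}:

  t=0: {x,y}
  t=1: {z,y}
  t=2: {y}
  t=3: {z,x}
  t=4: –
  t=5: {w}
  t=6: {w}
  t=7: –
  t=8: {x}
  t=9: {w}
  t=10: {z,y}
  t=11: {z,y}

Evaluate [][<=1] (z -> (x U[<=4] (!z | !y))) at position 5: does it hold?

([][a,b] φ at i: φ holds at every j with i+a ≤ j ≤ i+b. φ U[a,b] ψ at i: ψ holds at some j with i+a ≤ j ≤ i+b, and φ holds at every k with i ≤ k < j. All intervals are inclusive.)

Check (z -> (x U[<=4] (!z | !y))) at every j in [5,6]:
  j=5: antecedent false → ✓
  j=6: antecedent false → ✓
All positions satisfy it → formula holds.

Holds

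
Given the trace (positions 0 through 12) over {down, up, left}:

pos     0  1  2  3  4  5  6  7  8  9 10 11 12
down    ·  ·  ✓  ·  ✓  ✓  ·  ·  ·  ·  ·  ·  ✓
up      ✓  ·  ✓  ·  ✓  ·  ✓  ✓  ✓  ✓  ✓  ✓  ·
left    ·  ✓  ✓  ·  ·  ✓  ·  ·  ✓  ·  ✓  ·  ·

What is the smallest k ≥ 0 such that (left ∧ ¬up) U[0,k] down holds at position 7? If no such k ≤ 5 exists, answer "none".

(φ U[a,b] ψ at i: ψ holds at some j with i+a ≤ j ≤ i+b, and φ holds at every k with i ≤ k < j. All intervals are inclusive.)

none

Need earliest j ≥ 7 with down, and (left ∧ ¬up) at every k in [7,j-1].
  j=7: rhs fails.
  j=8: rhs fails.
  j=9: rhs fails.
  j=10: rhs fails.
  j=11: rhs fails.
  j=12: rhs holds but lhs fails at k=7.
No witness within the range → none.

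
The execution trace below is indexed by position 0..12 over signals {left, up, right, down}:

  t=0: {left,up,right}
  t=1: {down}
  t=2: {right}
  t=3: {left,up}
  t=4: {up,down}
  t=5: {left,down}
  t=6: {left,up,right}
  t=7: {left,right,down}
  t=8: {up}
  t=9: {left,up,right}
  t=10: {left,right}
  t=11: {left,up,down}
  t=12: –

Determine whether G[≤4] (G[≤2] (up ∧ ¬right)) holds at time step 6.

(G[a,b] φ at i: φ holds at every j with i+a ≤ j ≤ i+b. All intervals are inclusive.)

Check G[≤2] (up ∧ ¬right) at every j in [6,10]:
  j=6: fails at 6
  j=7: fails at 7
  j=8: fails at 9
  j=9: fails at 9
  j=10: fails at 10
Fails at j=6 → formula fails.

No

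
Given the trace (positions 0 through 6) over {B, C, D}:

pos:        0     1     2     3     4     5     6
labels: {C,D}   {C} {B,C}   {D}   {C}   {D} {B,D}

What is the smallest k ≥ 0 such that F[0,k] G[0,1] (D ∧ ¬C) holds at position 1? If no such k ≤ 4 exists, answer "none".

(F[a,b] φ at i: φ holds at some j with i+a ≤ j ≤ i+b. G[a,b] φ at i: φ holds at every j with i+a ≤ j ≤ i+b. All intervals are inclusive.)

4

Scan j = 1,2,… for G[0,1] (D ∧ ¬C):
  j=1: fails
  j=2: fails
  j=3: fails
  j=4: fails
  j=5: holds
First hit at j=5, so smallest k = 5-1 = 4.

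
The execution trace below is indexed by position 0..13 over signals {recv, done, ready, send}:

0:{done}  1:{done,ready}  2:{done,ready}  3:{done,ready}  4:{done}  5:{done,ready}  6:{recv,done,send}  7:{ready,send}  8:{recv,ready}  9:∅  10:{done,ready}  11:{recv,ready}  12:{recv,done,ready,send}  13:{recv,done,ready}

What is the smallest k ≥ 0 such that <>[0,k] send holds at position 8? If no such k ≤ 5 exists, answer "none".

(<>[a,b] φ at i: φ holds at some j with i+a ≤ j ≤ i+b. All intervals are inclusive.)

4

Scan j = 8,9,… for send:
  j=8: fails
  j=9: fails
  j=10: fails
  j=11: fails
  j=12: holds
First hit at j=12, so smallest k = 12-8 = 4.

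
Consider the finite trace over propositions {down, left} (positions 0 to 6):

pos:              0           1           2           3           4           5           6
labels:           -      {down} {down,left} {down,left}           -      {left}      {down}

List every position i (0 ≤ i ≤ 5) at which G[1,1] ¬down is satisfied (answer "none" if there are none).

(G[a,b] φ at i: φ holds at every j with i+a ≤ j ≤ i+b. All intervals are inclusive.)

Evaluate at each i in [0,5]:
  i=0: ✗ (fails at j=1)
  i=1: ✗ (fails at j=2)
  i=2: ✗ (fails at j=3)
  i=3: ✓ (all of [4,4])
  i=4: ✓ (all of [5,5])
  i=5: ✗ (fails at j=6)

3, 4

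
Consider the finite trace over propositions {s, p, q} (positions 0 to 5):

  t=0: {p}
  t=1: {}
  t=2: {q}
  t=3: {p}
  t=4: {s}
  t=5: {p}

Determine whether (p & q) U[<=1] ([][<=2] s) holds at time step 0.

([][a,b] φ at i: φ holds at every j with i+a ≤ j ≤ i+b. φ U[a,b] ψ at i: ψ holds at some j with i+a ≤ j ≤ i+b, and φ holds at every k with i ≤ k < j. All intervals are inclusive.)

Need some j in [0,1] with [][<=2] s, and (p & q) at every k in [0,j-1].
  j=0: [][<=2] s — fails at 0.
  j=1: [][<=2] s — fails at 1.
No j in the window works → until fails.

No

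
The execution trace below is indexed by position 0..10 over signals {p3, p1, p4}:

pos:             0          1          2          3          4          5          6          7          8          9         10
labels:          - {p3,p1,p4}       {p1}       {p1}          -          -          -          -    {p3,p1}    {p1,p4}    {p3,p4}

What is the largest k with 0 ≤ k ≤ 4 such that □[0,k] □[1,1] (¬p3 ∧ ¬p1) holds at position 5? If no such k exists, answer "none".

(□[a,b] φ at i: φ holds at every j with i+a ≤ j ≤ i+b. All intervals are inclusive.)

1

□[1,1] (¬p3 ∧ ¬p1) must hold from j=5 onward; find where it first fails.
  j=5: holds
  j=6: holds
  j=7: fails
Holds on [5,6], so largest k = 1.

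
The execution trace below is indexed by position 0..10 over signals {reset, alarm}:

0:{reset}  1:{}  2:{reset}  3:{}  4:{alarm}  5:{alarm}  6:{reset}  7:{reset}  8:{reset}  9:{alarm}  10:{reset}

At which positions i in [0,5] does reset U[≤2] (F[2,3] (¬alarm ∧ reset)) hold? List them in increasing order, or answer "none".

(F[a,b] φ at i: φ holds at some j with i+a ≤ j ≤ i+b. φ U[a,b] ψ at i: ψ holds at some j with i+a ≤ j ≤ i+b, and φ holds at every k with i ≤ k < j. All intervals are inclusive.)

Evaluate at each i in [0,5]:
  i=0: ✓ (rhs at j=0)
  i=1: ✗ (lhs fails at k=1 before rhs at j=3)
  i=2: ✓ (rhs at j=3; lhs holds on [2,2])
  i=3: ✓ (rhs at j=3)
  i=4: ✓ (rhs at j=4)
  i=5: ✓ (rhs at j=5)

0, 2, 3, 4, 5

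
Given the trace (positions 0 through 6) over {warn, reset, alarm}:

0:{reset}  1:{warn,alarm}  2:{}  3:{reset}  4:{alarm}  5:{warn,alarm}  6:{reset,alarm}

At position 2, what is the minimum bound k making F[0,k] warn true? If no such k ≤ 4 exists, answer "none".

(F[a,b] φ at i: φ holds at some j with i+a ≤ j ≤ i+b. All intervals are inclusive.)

Scan j = 2,3,… for warn:
  j=2: fails
  j=3: fails
  j=4: fails
  j=5: holds
First hit at j=5, so smallest k = 5-2 = 3.

3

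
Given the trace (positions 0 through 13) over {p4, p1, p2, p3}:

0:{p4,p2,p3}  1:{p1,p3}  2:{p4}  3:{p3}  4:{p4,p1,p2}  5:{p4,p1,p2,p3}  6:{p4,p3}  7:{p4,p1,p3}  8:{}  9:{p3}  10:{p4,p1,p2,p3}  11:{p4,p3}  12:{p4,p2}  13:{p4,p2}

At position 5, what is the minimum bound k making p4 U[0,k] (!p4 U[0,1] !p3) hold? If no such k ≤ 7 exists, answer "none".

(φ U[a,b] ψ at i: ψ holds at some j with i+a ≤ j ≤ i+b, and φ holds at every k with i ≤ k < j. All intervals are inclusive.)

Need earliest j ≥ 5 with (!p4 U[0,1] !p3), and p4 at every k in [5,j-1].
  j=5: rhs fails.
  j=6: rhs fails.
  j=7: rhs fails.
  j=8: rhs holds; lhs holds on [5,7]. k = 3.

3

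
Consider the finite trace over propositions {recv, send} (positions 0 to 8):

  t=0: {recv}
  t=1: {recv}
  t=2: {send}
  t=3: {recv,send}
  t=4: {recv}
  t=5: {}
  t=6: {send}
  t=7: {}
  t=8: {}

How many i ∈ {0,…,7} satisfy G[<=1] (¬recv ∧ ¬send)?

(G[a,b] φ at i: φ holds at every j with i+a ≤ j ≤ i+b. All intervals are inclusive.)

1

Evaluate at each i in [0,7]:
  i=0: ✗ (fails at j=0)
  i=1: ✗ (fails at j=1)
  i=2: ✗ (fails at j=2)
  i=3: ✗ (fails at j=3)
  i=4: ✗ (fails at j=4)
  i=5: ✗ (fails at j=6)
  i=6: ✗ (fails at j=6)
  i=7: ✓ (all of [7,8])
Positions where it holds: {7} → 1.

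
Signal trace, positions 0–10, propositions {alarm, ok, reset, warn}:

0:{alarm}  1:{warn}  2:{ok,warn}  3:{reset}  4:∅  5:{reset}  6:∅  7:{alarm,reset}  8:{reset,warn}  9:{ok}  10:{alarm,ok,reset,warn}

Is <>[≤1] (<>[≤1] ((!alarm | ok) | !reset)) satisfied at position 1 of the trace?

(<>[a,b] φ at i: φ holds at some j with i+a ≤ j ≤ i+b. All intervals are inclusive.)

Check <>[≤1] ((!alarm | ok) | !reset) at each j in [1,2]:
  j=1: holds (witness at 1)
  j=2: holds (witness at 2)
Found at j=1 → formula holds.

Holds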